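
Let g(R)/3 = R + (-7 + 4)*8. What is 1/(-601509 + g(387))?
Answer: -1/600420 ≈ -1.6655e-6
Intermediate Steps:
g(R) = -72 + 3*R (g(R) = 3*(R + (-7 + 4)*8) = 3*(R - 3*8) = 3*(R - 24) = 3*(-24 + R) = -72 + 3*R)
1/(-601509 + g(387)) = 1/(-601509 + (-72 + 3*387)) = 1/(-601509 + (-72 + 1161)) = 1/(-601509 + 1089) = 1/(-600420) = -1/600420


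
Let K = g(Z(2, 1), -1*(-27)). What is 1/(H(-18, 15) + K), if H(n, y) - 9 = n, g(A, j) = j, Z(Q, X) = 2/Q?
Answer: 1/18 ≈ 0.055556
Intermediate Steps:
H(n, y) = 9 + n
K = 27 (K = -1*(-27) = 27)
1/(H(-18, 15) + K) = 1/((9 - 18) + 27) = 1/(-9 + 27) = 1/18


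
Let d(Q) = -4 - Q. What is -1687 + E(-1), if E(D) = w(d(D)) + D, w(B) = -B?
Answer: -1685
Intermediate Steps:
E(D) = 4 + 2*D (E(D) = -(-4 - D) + D = (4 + D) + D = 4 + 2*D)
-1687 + E(-1) = -1687 + (4 + 2*(-1)) = -1687 + (4 - 2) = -1687 + 2 = -1685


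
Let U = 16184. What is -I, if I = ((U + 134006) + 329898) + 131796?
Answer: -611884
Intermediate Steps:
I = 611884 (I = ((16184 + 134006) + 329898) + 131796 = (150190 + 329898) + 131796 = 480088 + 131796 = 611884)
-I = -1*611884 = -611884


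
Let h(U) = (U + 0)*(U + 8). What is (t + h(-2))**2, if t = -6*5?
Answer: 1764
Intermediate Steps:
h(U) = U*(8 + U)
t = -30
(t + h(-2))**2 = (-30 - 2*(8 - 2))**2 = (-30 - 2*6)**2 = (-30 - 12)**2 = (-42)**2 = 1764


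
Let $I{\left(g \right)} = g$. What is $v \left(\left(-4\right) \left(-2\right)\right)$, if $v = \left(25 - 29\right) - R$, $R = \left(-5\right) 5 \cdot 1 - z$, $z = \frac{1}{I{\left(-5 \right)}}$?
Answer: $\frac{832}{5} \approx 166.4$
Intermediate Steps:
$z = - \frac{1}{5}$ ($z = \frac{1}{-5} = - \frac{1}{5} \approx -0.2$)
$R = - \frac{124}{5}$ ($R = \left(-5\right) 5 \cdot 1 - - \frac{1}{5} = \left(-25\right) 1 + \frac{1}{5} = -25 + \frac{1}{5} = - \frac{124}{5} \approx -24.8$)
$v = \frac{104}{5}$ ($v = \left(25 - 29\right) - - \frac{124}{5} = -4 + \frac{124}{5} = \frac{104}{5} \approx 20.8$)
$v \left(\left(-4\right) \left(-2\right)\right) = \frac{104 \left(\left(-4\right) \left(-2\right)\right)}{5} = \frac{104}{5} \cdot 8 = \frac{832}{5}$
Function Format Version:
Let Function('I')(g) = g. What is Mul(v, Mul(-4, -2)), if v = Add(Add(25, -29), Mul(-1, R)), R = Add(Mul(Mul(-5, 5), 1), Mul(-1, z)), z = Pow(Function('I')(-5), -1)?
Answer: Rational(832, 5) ≈ 166.40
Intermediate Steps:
z = Rational(-1, 5) (z = Pow(-5, -1) = Rational(-1, 5) ≈ -0.20000)
R = Rational(-124, 5) (R = Add(Mul(Mul(-5, 5), 1), Mul(-1, Rational(-1, 5))) = Add(Mul(-25, 1), Rational(1, 5)) = Add(-25, Rational(1, 5)) = Rational(-124, 5) ≈ -24.800)
v = Rational(104, 5) (v = Add(Add(25, -29), Mul(-1, Rational(-124, 5))) = Add(-4, Rational(124, 5)) = Rational(104, 5) ≈ 20.800)
Mul(v, Mul(-4, -2)) = Mul(Rational(104, 5), Mul(-4, -2)) = Mul(Rational(104, 5), 8) = Rational(832, 5)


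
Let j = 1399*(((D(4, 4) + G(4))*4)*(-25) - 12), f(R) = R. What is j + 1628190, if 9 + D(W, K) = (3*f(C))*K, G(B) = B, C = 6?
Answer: -7761898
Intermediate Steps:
D(W, K) = -9 + 18*K (D(W, K) = -9 + (3*6)*K = -9 + 18*K)
j = -9390088 (j = 1399*((((-9 + 18*4) + 4)*4)*(-25) - 12) = 1399*((((-9 + 72) + 4)*4)*(-25) - 12) = 1399*(((63 + 4)*4)*(-25) - 12) = 1399*((67*4)*(-25) - 12) = 1399*(268*(-25) - 12) = 1399*(-6700 - 12) = 1399*(-6712) = -9390088)
j + 1628190 = -9390088 + 1628190 = -7761898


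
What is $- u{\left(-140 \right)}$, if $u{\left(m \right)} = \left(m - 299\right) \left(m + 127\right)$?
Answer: $-5707$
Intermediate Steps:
$u{\left(m \right)} = \left(-299 + m\right) \left(127 + m\right)$
$- u{\left(-140 \right)} = - (-37973 + \left(-140\right)^{2} - -24080) = - (-37973 + 19600 + 24080) = \left(-1\right) 5707 = -5707$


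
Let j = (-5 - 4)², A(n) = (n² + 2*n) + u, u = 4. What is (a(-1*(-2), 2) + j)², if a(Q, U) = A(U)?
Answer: 8649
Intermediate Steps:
A(n) = 4 + n² + 2*n (A(n) = (n² + 2*n) + 4 = 4 + n² + 2*n)
a(Q, U) = 4 + U² + 2*U
j = 81 (j = (-9)² = 81)
(a(-1*(-2), 2) + j)² = ((4 + 2² + 2*2) + 81)² = ((4 + 4 + 4) + 81)² = (12 + 81)² = 93² = 8649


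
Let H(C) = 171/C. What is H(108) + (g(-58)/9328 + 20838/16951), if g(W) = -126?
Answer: 2624087/937464 ≈ 2.7991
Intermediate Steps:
H(108) + (g(-58)/9328 + 20838/16951) = 171/108 + (-126/9328 + 20838/16951) = 171*(1/108) + (-126*1/9328 + 20838*(1/16951)) = 19/12 + (-63/4664 + 906/737) = 19/12 + 379923/312488 = 2624087/937464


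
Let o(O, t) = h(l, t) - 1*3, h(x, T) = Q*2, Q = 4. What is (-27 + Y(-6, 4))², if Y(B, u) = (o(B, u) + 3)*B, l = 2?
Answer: 5625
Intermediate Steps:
h(x, T) = 8 (h(x, T) = 4*2 = 8)
o(O, t) = 5 (o(O, t) = 8 - 1*3 = 8 - 3 = 5)
Y(B, u) = 8*B (Y(B, u) = (5 + 3)*B = 8*B)
(-27 + Y(-6, 4))² = (-27 + 8*(-6))² = (-27 - 48)² = (-75)² = 5625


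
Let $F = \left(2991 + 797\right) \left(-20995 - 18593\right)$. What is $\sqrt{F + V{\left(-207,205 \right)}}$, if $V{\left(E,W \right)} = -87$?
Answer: $9 i \sqrt{1851351} \approx 12246.0 i$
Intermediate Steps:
$F = -149959344$ ($F = 3788 \left(-39588\right) = -149959344$)
$\sqrt{F + V{\left(-207,205 \right)}} = \sqrt{-149959344 - 87} = \sqrt{-149959431} = 9 i \sqrt{1851351}$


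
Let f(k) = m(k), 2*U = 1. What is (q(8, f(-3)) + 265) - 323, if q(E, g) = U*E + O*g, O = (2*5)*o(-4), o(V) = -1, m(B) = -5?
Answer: -4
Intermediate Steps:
U = ½ (U = (½)*1 = ½ ≈ 0.50000)
f(k) = -5
O = -10 (O = (2*5)*(-1) = 10*(-1) = -10)
q(E, g) = E/2 - 10*g
(q(8, f(-3)) + 265) - 323 = (((½)*8 - 10*(-5)) + 265) - 323 = ((4 + 50) + 265) - 323 = (54 + 265) - 323 = 319 - 323 = -4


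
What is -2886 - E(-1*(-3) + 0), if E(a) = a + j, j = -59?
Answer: -2830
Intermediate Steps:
E(a) = -59 + a (E(a) = a - 59 = -59 + a)
-2886 - E(-1*(-3) + 0) = -2886 - (-59 + (-1*(-3) + 0)) = -2886 - (-59 + (3 + 0)) = -2886 - (-59 + 3) = -2886 - 1*(-56) = -2886 + 56 = -2830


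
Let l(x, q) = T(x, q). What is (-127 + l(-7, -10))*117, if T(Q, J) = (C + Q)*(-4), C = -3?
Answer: -10179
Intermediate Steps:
T(Q, J) = 12 - 4*Q (T(Q, J) = (-3 + Q)*(-4) = 12 - 4*Q)
l(x, q) = 12 - 4*x
(-127 + l(-7, -10))*117 = (-127 + (12 - 4*(-7)))*117 = (-127 + (12 + 28))*117 = (-127 + 40)*117 = -87*117 = -10179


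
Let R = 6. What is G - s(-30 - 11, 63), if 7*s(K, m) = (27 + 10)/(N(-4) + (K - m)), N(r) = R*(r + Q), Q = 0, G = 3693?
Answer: 3308965/896 ≈ 3693.0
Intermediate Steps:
N(r) = 6*r (N(r) = 6*(r + 0) = 6*r)
s(K, m) = 37/(7*(-24 + K - m)) (s(K, m) = ((27 + 10)/(6*(-4) + (K - m)))/7 = (37/(-24 + (K - m)))/7 = (37/(-24 + K - m))/7 = 37/(7*(-24 + K - m)))
G - s(-30 - 11, 63) = 3693 - 37/(7*(-24 + (-30 - 11) - 1*63)) = 3693 - 37/(7*(-24 - 41 - 63)) = 3693 - 37/(7*(-128)) = 3693 - 37*(-1)/(7*128) = 3693 - 1*(-37/896) = 3693 + 37/896 = 3308965/896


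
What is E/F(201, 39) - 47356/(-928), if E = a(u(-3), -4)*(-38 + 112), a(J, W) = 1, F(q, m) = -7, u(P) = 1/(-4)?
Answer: 65705/1624 ≈ 40.459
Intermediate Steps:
u(P) = -¼
E = 74 (E = 1*(-38 + 112) = 1*74 = 74)
E/F(201, 39) - 47356/(-928) = 74/(-7) - 47356/(-928) = 74*(-⅐) - 47356*(-1/928) = -74/7 + 11839/232 = 65705/1624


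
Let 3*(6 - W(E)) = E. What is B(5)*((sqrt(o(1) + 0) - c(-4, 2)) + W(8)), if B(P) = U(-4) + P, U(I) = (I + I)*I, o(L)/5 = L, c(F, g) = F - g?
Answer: 1036/3 + 37*sqrt(5) ≈ 428.07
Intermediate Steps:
W(E) = 6 - E/3
o(L) = 5*L
U(I) = 2*I**2 (U(I) = (2*I)*I = 2*I**2)
B(P) = 32 + P (B(P) = 2*(-4)**2 + P = 2*16 + P = 32 + P)
B(5)*((sqrt(o(1) + 0) - c(-4, 2)) + W(8)) = (32 + 5)*((sqrt(5*1 + 0) - (-4 - 1*2)) + (6 - 1/3*8)) = 37*((sqrt(5 + 0) - (-4 - 2)) + (6 - 8/3)) = 37*((sqrt(5) - 1*(-6)) + 10/3) = 37*((sqrt(5) + 6) + 10/3) = 37*((6 + sqrt(5)) + 10/3) = 37*(28/3 + sqrt(5)) = 1036/3 + 37*sqrt(5)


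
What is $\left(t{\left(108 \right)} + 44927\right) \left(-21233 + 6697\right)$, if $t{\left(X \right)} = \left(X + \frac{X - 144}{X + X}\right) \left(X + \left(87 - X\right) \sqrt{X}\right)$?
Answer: $-822345128 + 197500632 \sqrt{3} \approx -4.8026 \cdot 10^{8}$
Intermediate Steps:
$t{\left(X \right)} = \left(X + \sqrt{X} \left(87 - X\right)\right) \left(X + \frac{-144 + X}{2 X}\right)$ ($t{\left(X \right)} = \left(X + \frac{-144 + X}{2 X}\right) \left(X + \sqrt{X} \left(87 - X\right)\right) = \left(X + \sqrt{X} \left(87 - X\right)\right) \left(X + \frac{-144 + X}{2 X}\right)$)
$\left(t{\left(108 \right)} + 44927\right) \left(-21233 + 6697\right) = \left(\left(-72 + 108^{2} + \frac{1}{2} \cdot 108 - 108^{\frac{5}{2}} - \frac{6264}{6 \sqrt{3}} + \frac{173 \cdot 108^{\frac{3}{2}}}{2} + \frac{231 \sqrt{108}}{2}\right) + 44927\right) \left(-21233 + 6697\right) = \left(\left(-72 + 11664 + 54 - 69984 \sqrt{3} - 6264 \frac{\sqrt{3}}{18} + \frac{173 \cdot 648 \sqrt{3}}{2} + \frac{231 \cdot 6 \sqrt{3}}{2}\right) + 44927\right) \left(-14536\right) = \left(\left(-72 + 11664 + 54 - 69984 \sqrt{3} - 348 \sqrt{3} + 56052 \sqrt{3} + 693 \sqrt{3}\right) + 44927\right) \left(-14536\right) = \left(\left(11646 - 13587 \sqrt{3}\right) + 44927\right) \left(-14536\right) = \left(56573 - 13587 \sqrt{3}\right) \left(-14536\right) = -822345128 + 197500632 \sqrt{3}$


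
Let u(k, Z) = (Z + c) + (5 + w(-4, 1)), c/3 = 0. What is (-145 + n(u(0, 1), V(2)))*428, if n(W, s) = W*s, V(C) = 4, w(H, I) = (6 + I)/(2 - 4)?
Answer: -57780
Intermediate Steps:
c = 0 (c = 3*0 = 0)
w(H, I) = -3 - I/2 (w(H, I) = (6 + I)/(-2) = (6 + I)*(-½) = -3 - I/2)
u(k, Z) = 3/2 + Z (u(k, Z) = (Z + 0) + (5 + (-3 - ½*1)) = Z + (5 + (-3 - ½)) = Z + (5 - 7/2) = Z + 3/2 = 3/2 + Z)
(-145 + n(u(0, 1), V(2)))*428 = (-145 + (3/2 + 1)*4)*428 = (-145 + (5/2)*4)*428 = (-145 + 10)*428 = -135*428 = -57780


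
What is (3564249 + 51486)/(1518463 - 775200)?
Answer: 3615735/743263 ≈ 4.8647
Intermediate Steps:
(3564249 + 51486)/(1518463 - 775200) = 3615735/743263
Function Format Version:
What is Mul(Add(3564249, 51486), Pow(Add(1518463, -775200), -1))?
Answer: Rational(3615735, 743263) ≈ 4.8647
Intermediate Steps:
Mul(Add(3564249, 51486), Pow(Add(1518463, -775200), -1)) = Mul(3615735, Pow(743263, -1)) = Mul(3615735, Rational(1, 743263)) = Rational(3615735, 743263)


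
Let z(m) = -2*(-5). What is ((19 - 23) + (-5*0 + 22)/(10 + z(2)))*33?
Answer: -957/10 ≈ -95.700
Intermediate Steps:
z(m) = 10
((19 - 23) + (-5*0 + 22)/(10 + z(2)))*33 = ((19 - 23) + (-5*0 + 22)/(10 + 10))*33 = (-4 + (0 + 22)/20)*33 = (-4 + 22*(1/20))*33 = (-4 + 11/10)*33 = -29/10*33 = -957/10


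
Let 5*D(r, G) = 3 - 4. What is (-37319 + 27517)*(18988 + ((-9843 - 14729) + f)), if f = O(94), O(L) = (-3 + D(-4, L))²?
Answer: 1365849888/25 ≈ 5.4634e+7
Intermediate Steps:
D(r, G) = -⅕ (D(r, G) = (3 - 4)/5 = (⅕)*(-1) = -⅕)
O(L) = 256/25 (O(L) = (-3 - ⅕)² = (-16/5)² = 256/25)
f = 256/25 ≈ 10.240
(-37319 + 27517)*(18988 + ((-9843 - 14729) + f)) = (-37319 + 27517)*(18988 + ((-9843 - 14729) + 256/25)) = -9802*(18988 + (-24572 + 256/25)) = -9802*(18988 - 614044/25) = -9802*(-139344/25) = 1365849888/25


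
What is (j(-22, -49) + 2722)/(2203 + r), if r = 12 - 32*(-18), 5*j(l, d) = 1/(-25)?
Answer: 340249/348875 ≈ 0.97528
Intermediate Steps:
j(l, d) = -1/125 (j(l, d) = (1/5)/(-25) = (1/5)*(-1/25) = -1/125)
r = 588 (r = 12 + 576 = 588)
(j(-22, -49) + 2722)/(2203 + r) = (-1/125 + 2722)/(2203 + 588) = (340249/125)/2791 = (340249/125)*(1/2791) = 340249/348875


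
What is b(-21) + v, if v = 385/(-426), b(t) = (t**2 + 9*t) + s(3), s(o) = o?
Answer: 108245/426 ≈ 254.10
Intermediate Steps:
b(t) = 3 + t**2 + 9*t (b(t) = (t**2 + 9*t) + 3 = 3 + t**2 + 9*t)
v = -385/426 (v = 385*(-1/426) = -385/426 ≈ -0.90376)
b(-21) + v = (3 + (-21)**2 + 9*(-21)) - 385/426 = (3 + 441 - 189) - 385/426 = 255 - 385/426 = 108245/426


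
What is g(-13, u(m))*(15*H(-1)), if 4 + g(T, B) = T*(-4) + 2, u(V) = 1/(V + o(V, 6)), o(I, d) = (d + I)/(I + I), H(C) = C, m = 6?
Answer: -750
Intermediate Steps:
o(I, d) = (I + d)/(2*I) (o(I, d) = (I + d)/((2*I)) = (I + d)*(1/(2*I)) = (I + d)/(2*I))
u(V) = 1/(V + (6 + V)/(2*V)) (u(V) = 1/(V + (V + 6)/(2*V)) = 1/(V + (6 + V)/(2*V)))
g(T, B) = -2 - 4*T (g(T, B) = -4 + (T*(-4) + 2) = -4 + (-4*T + 2) = -4 + (2 - 4*T) = -2 - 4*T)
g(-13, u(m))*(15*H(-1)) = (-2 - 4*(-13))*(15*(-1)) = (-2 + 52)*(-15) = 50*(-15) = -750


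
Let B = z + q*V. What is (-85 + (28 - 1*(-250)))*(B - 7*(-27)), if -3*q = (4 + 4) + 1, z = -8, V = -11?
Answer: 41302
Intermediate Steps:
q = -3 (q = -((4 + 4) + 1)/3 = -(8 + 1)/3 = -⅓*9 = -3)
B = 25 (B = -8 - 3*(-11) = -8 + 33 = 25)
(-85 + (28 - 1*(-250)))*(B - 7*(-27)) = (-85 + (28 - 1*(-250)))*(25 - 7*(-27)) = (-85 + (28 + 250))*(25 + 189) = (-85 + 278)*214 = 193*214 = 41302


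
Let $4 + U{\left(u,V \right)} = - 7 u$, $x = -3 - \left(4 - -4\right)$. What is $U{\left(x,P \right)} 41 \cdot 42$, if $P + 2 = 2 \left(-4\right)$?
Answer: $125706$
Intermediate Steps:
$x = -11$ ($x = -3 - \left(4 + 4\right) = -3 - 8 = -11$)
$P = -10$ ($P = -2 + 2 \left(-4\right) = -2 - 8 = -10$)
$U{\left(u,V \right)} = -4 - 7 u$
$U{\left(x,P \right)} 41 \cdot 42 = \left(-4 - -77\right) 41 \cdot 42 = \left(-4 + 77\right) 41 \cdot 42 = 73 \cdot 41 \cdot 42 = 2993 \cdot 42 = 125706$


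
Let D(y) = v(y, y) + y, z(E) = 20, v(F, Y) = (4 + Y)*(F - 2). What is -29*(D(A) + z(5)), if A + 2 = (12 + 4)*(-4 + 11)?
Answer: -360818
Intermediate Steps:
A = 110 (A = -2 + (12 + 4)*(-4 + 11) = -2 + 16*7 = -2 + 112 = 110)
v(F, Y) = (-2 + F)*(4 + Y) (v(F, Y) = (4 + Y)*(-2 + F) = (-2 + F)*(4 + Y))
D(y) = -8 + y² + 3*y (D(y) = (-8 - 2*y + 4*y + y*y) + y = (-8 - 2*y + 4*y + y²) + y = (-8 + y² + 2*y) + y = -8 + y² + 3*y)
-29*(D(A) + z(5)) = -29*((-8 + 110² + 3*110) + 20) = -29*((-8 + 12100 + 330) + 20) = -29*(12422 + 20) = -29*12442 = -360818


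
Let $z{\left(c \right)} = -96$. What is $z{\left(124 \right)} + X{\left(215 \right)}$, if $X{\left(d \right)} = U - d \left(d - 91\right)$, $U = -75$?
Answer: $-26831$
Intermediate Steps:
$X{\left(d \right)} = -75 - d \left(-91 + d\right)$ ($X{\left(d \right)} = -75 - d \left(d - 91\right) = -75 - d \left(-91 + d\right)$)
$z{\left(124 \right)} + X{\left(215 \right)} = -96 - 26735 = -26831$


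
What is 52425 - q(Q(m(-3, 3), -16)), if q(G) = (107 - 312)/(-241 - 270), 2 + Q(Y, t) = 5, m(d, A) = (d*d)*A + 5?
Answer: 26788970/511 ≈ 52425.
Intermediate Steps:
m(d, A) = 5 + A*d² (m(d, A) = d²*A + 5 = A*d² + 5 = 5 + A*d²)
Q(Y, t) = 3 (Q(Y, t) = -2 + 5 = 3)
q(G) = 205/511 (q(G) = -205/(-511) = -205*(-1/511) = 205/511)
52425 - q(Q(m(-3, 3), -16)) = 52425 - 1*205/511 = 52425 - 205/511 = 26788970/511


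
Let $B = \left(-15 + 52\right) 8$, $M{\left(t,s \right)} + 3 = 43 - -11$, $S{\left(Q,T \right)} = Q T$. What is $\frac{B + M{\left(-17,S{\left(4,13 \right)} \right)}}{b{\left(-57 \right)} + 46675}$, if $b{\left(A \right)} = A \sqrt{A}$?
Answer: $\frac{16196225}{2178740818} + \frac{19779 i \sqrt{57}}{2178740818} \approx 0.0074338 + 6.8539 \cdot 10^{-5} i$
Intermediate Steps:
$M{\left(t,s \right)} = 51$ ($M{\left(t,s \right)} = -3 + \left(43 - -11\right) = -3 + \left(43 + 11\right) = -3 + 54 = 51$)
$b{\left(A \right)} = A^{\frac{3}{2}}$
$B = 296$ ($B = 37 \cdot 8 = 296$)
$\frac{B + M{\left(-17,S{\left(4,13 \right)} \right)}}{b{\left(-57 \right)} + 46675} = \frac{296 + 51}{\left(-57\right)^{\frac{3}{2}} + 46675} = \frac{347}{- 57 i \sqrt{57} + 46675} = \frac{347}{46675 - 57 i \sqrt{57}}$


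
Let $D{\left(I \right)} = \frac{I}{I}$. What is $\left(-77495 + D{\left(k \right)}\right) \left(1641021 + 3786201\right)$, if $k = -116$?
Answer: $-420577141668$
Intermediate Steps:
$D{\left(I \right)} = 1$
$\left(-77495 + D{\left(k \right)}\right) \left(1641021 + 3786201\right) = \left(-77495 + 1\right) \left(1641021 + 3786201\right) = \left(-77494\right) 5427222 = -420577141668$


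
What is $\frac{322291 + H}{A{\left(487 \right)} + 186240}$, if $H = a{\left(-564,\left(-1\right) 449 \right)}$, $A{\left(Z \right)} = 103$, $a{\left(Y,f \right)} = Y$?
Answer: $\frac{321727}{186343} \approx 1.7265$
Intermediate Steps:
$H = -564$
$\frac{322291 + H}{A{\left(487 \right)} + 186240} = \frac{322291 - 564}{103 + 186240} = \frac{321727}{186343}$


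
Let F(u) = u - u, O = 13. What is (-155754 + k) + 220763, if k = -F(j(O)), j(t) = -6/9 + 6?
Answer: 65009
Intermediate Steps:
j(t) = 16/3 (j(t) = -6*⅑ + 6 = -⅔ + 6 = 16/3)
F(u) = 0
k = 0 (k = -1*0 = 0)
(-155754 + k) + 220763 = (-155754 + 0) + 220763 = -155754 + 220763 = 65009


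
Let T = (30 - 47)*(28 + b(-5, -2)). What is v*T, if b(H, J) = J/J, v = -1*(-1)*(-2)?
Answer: 986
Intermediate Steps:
v = -2 (v = 1*(-2) = -2)
b(H, J) = 1
T = -493 (T = (30 - 47)*(28 + 1) = -17*29 = -493)
v*T = -2*(-493) = 986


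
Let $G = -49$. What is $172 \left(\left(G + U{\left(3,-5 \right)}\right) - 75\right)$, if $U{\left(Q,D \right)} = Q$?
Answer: $-20812$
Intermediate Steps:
$172 \left(\left(G + U{\left(3,-5 \right)}\right) - 75\right) = 172 \left(\left(-49 + 3\right) - 75\right) = 172 \left(-46 - 75\right) = 172 \left(-121\right) = -20812$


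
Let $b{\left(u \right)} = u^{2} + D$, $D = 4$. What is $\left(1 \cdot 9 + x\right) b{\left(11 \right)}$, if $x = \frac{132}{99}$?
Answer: $\frac{3875}{3} \approx 1291.7$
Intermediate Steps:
$x = \frac{4}{3}$ ($x = 132 \cdot \frac{1}{99} = \frac{4}{3} \approx 1.3333$)
$b{\left(u \right)} = 4 + u^{2}$ ($b{\left(u \right)} = u^{2} + 4 = 4 + u^{2}$)
$\left(1 \cdot 9 + x\right) b{\left(11 \right)} = \left(1 \cdot 9 + \frac{4}{3}\right) \left(4 + 11^{2}\right) = \left(9 + \frac{4}{3}\right) \left(4 + 121\right) = \frac{31}{3} \cdot 125 = \frac{3875}{3}$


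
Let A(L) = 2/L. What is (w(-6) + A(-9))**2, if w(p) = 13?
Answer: 13225/81 ≈ 163.27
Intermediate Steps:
(w(-6) + A(-9))**2 = (13 + 2/(-9))**2 = (13 + 2*(-1/9))**2 = (13 - 2/9)**2 = (115/9)**2 = 13225/81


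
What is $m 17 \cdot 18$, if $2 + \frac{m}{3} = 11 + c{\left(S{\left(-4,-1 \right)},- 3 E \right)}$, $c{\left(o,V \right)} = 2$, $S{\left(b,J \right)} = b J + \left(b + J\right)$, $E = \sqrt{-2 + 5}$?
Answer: $10098$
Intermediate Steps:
$E = \sqrt{3} \approx 1.732$
$S{\left(b,J \right)} = J + b + J b$ ($S{\left(b,J \right)} = J b + \left(J + b\right) = J + b + J b$)
$m = 33$ ($m = -6 + 3 \left(11 + 2\right) = -6 + 3 \cdot 13 = -6 + 39 = 33$)
$m 17 \cdot 18 = 33 \cdot 17 \cdot 18 = 561 \cdot 18 = 10098$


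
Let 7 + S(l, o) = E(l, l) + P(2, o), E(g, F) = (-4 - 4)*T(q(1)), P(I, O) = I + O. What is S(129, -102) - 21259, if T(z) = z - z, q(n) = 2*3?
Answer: -21366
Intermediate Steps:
q(n) = 6
T(z) = 0
E(g, F) = 0 (E(g, F) = (-4 - 4)*0 = -8*0 = 0)
S(l, o) = -5 + o (S(l, o) = -7 + (0 + (2 + o)) = -7 + (2 + o) = -5 + o)
S(129, -102) - 21259 = (-5 - 102) - 21259 = -107 - 21259 = -21366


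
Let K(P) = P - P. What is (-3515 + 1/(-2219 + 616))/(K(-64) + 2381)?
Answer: -5634546/3816743 ≈ -1.4763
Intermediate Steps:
K(P) = 0
(-3515 + 1/(-2219 + 616))/(K(-64) + 2381) = (-3515 + 1/(-2219 + 616))/(0 + 2381) = (-3515 + 1/(-1603))/2381 = (-3515 - 1/1603)*(1/2381) = -5634546/1603*1/2381 = -5634546/3816743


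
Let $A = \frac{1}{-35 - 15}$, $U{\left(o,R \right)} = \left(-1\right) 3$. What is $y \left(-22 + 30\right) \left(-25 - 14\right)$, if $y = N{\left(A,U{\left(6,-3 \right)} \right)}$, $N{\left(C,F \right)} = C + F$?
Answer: $\frac{23556}{25} \approx 942.24$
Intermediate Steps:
$U{\left(o,R \right)} = -3$
$A = - \frac{1}{50}$ ($A = \frac{1}{-50} = - \frac{1}{50} \approx -0.02$)
$y = - \frac{151}{50}$ ($y = - \frac{1}{50} - 3 = - \frac{151}{50} \approx -3.02$)
$y \left(-22 + 30\right) \left(-25 - 14\right) = - \frac{151 \left(-22 + 30\right) \left(-25 - 14\right)}{50} = - \frac{151 \cdot 8 \left(-39\right)}{50} = \left(- \frac{151}{50}\right) \left(-312\right) = \frac{23556}{25}$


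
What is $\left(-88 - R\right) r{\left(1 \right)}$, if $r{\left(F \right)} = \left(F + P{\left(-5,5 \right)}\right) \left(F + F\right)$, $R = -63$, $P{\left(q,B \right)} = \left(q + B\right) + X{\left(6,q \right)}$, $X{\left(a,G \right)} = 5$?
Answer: $-300$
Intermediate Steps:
$P{\left(q,B \right)} = 5 + B + q$ ($P{\left(q,B \right)} = \left(q + B\right) + 5 = \left(B + q\right) + 5 = 5 + B + q$)
$r{\left(F \right)} = 2 F \left(5 + F\right)$ ($r{\left(F \right)} = \left(F + \left(5 + 5 - 5\right)\right) \left(F + F\right) = \left(F + 5\right) 2 F = \left(5 + F\right) 2 F = 2 F \left(5 + F\right)$)
$\left(-88 - R\right) r{\left(1 \right)} = \left(-88 - -63\right) 2 \cdot 1 \left(5 + 1\right) = \left(-88 + 63\right) 2 \cdot 1 \cdot 6 = \left(-25\right) 12 = -300$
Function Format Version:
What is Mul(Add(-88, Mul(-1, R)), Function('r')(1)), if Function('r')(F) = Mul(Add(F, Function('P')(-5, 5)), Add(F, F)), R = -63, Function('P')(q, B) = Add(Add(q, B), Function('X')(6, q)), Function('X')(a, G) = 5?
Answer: -300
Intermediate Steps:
Function('P')(q, B) = Add(5, B, q) (Function('P')(q, B) = Add(Add(q, B), 5) = Add(Add(B, q), 5) = Add(5, B, q))
Function('r')(F) = Mul(2, F, Add(5, F)) (Function('r')(F) = Mul(Add(F, Add(5, 5, -5)), Add(F, F)) = Mul(Add(F, 5), Mul(2, F)) = Mul(Add(5, F), Mul(2, F)) = Mul(2, F, Add(5, F)))
Mul(Add(-88, Mul(-1, R)), Function('r')(1)) = Mul(Add(-88, Mul(-1, -63)), Mul(2, 1, Add(5, 1))) = Mul(Add(-88, 63), Mul(2, 1, 6)) = Mul(-25, 12) = -300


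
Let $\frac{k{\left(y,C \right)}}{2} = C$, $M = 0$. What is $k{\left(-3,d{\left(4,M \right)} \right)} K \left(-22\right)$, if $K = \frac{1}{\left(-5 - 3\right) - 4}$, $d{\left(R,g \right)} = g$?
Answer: $0$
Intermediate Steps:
$k{\left(y,C \right)} = 2 C$
$K = - \frac{1}{12}$ ($K = \frac{1}{-8 - 4} = \frac{1}{-12} = - \frac{1}{12} \approx -0.083333$)
$k{\left(-3,d{\left(4,M \right)} \right)} K \left(-22\right) = 2 \cdot 0 \left(- \frac{1}{12}\right) \left(-22\right) = 0 \left(- \frac{1}{12}\right) \left(-22\right) = 0 \left(-22\right) = 0$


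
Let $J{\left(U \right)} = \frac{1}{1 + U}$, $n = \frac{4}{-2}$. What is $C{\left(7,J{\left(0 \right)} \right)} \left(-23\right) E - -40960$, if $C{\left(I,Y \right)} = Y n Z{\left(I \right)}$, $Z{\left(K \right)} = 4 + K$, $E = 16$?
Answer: $49056$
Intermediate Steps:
$n = -2$ ($n = 4 \left(- \frac{1}{2}\right) = -2$)
$C{\left(I,Y \right)} = - 2 Y \left(4 + I\right)$ ($C{\left(I,Y \right)} = Y \left(-2\right) \left(4 + I\right) = - 2 Y \left(4 + I\right)$)
$C{\left(7,J{\left(0 \right)} \right)} \left(-23\right) E - -40960 = - \frac{2 \left(4 + 7\right)}{1 + 0} \left(-23\right) 16 - -40960 = \left(-2\right) 1^{-1} \cdot 11 \left(-23\right) 16 + 40960 = \left(-2\right) 1 \cdot 11 \left(-23\right) 16 + 40960 = \left(-22\right) \left(-23\right) 16 + 40960 = 506 \cdot 16 + 40960 = 8096 + 40960 = 49056$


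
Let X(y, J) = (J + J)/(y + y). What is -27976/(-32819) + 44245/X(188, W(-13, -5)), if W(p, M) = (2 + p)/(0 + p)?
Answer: 3548875652556/361009 ≈ 9.8304e+6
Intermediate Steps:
W(p, M) = (2 + p)/p
X(y, J) = J/y (X(y, J) = (2*J)/((2*y)) = (2*J)*(1/(2*y)) = J/y)
-27976/(-32819) + 44245/X(188, W(-13, -5)) = -27976/(-32819) + 44245/((((2 - 13)/(-13))/188)) = -27976*(-1/32819) + 44245/((-1/13*(-11)*(1/188))) = 27976/32819 + 44245/(((11/13)*(1/188))) = 27976/32819 + 44245/(11/2444) = 27976/32819 + 44245*(2444/11) = 27976/32819 + 108134780/11 = 3548875652556/361009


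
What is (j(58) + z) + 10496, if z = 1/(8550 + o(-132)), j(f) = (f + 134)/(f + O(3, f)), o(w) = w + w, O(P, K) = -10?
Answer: 87003001/8286 ≈ 10500.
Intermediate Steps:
o(w) = 2*w
j(f) = (134 + f)/(-10 + f) (j(f) = (f + 134)/(f - 10) = (134 + f)/(-10 + f))
z = 1/8286 (z = 1/(8550 + 2*(-132)) = 1/(8550 - 264) = 1/8286 ≈ 0.00012069)
(j(58) + z) + 10496 = ((134 + 58)/(-10 + 58) + 1/8286) + 10496 = (192/48 + 1/8286) + 10496 = ((1/48)*192 + 1/8286) + 10496 = (4 + 1/8286) + 10496 = 33145/8286 + 10496 = 87003001/8286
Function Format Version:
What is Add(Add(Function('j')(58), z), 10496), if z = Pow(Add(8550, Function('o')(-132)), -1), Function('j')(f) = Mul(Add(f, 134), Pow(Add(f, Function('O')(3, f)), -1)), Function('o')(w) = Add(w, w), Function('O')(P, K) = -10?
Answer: Rational(87003001, 8286) ≈ 10500.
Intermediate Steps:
Function('o')(w) = Mul(2, w)
Function('j')(f) = Mul(Pow(Add(-10, f), -1), Add(134, f)) (Function('j')(f) = Mul(Add(f, 134), Pow(Add(f, -10), -1)) = Mul(Add(134, f), Pow(Add(-10, f), -1)) = Mul(Pow(Add(-10, f), -1), Add(134, f)))
z = Rational(1, 8286) (z = Pow(Add(8550, Mul(2, -132)), -1) = Pow(Add(8550, -264), -1) = Pow(8286, -1) = Rational(1, 8286) ≈ 0.00012069)
Add(Add(Function('j')(58), z), 10496) = Add(Add(Mul(Pow(Add(-10, 58), -1), Add(134, 58)), Rational(1, 8286)), 10496) = Add(Add(Mul(Pow(48, -1), 192), Rational(1, 8286)), 10496) = Add(Add(Mul(Rational(1, 48), 192), Rational(1, 8286)), 10496) = Add(Add(4, Rational(1, 8286)), 10496) = Add(Rational(33145, 8286), 10496) = Rational(87003001, 8286)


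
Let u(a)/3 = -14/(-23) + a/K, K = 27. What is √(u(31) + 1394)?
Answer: √6661927/69 ≈ 37.407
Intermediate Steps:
u(a) = 42/23 + a/9 (u(a) = 3*(-14/(-23) + a/27) = 3*(-14*(-1/23) + a*(1/27)) = 3*(14/23 + a/27) = 42/23 + a/9)
√(u(31) + 1394) = √((42/23 + (⅑)*31) + 1394) = √((42/23 + 31/9) + 1394) = √(1091/207 + 1394) = √(289649/207) = √6661927/69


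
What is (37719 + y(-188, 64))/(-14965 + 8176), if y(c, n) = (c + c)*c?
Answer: -3497/219 ≈ -15.968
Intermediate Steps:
y(c, n) = 2*c**2 (y(c, n) = (2*c)*c = 2*c**2)
(37719 + y(-188, 64))/(-14965 + 8176) = (37719 + 2*(-188)**2)/(-14965 + 8176) = (37719 + 2*35344)/(-6789) = (37719 + 70688)*(-1/6789) = 108407*(-1/6789) = -3497/219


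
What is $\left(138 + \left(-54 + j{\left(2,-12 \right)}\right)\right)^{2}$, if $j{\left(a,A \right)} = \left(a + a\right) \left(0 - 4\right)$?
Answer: $4624$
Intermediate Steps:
$j{\left(a,A \right)} = - 8 a$ ($j{\left(a,A \right)} = 2 a \left(-4\right) = - 8 a$)
$\left(138 + \left(-54 + j{\left(2,-12 \right)}\right)\right)^{2} = \left(138 - 70\right)^{2} = 68^{2} = 4624$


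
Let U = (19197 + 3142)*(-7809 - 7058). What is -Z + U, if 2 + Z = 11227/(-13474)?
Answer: -4474902825587/13474 ≈ -3.3211e+8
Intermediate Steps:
Z = -38175/13474 (Z = -2 + 11227/(-13474) = -2 + 11227*(-1/13474) = -2 - 11227/13474 = -38175/13474 ≈ -2.8332)
U = -332113913 (U = 22339*(-14867) = -332113913)
-Z + U = -1*(-38175/13474) - 332113913 = 38175/13474 - 332113913 = -4474902825587/13474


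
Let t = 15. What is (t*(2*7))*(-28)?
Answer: -5880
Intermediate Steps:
(t*(2*7))*(-28) = (15*(2*7))*(-28) = (15*14)*(-28) = 210*(-28) = -5880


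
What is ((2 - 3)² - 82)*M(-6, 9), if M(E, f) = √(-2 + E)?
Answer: -162*I*√2 ≈ -229.1*I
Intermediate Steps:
((2 - 3)² - 82)*M(-6, 9) = ((2 - 3)² - 82)*√(-2 - 6) = ((-1)² - 82)*√(-8) = (1 - 82)*(2*I*√2) = -162*I*√2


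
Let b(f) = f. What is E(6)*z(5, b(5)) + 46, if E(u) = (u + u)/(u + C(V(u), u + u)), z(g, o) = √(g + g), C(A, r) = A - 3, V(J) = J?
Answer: 46 + 4*√10/3 ≈ 50.216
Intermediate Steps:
C(A, r) = -3 + A
z(g, o) = √2*√g (z(g, o) = √(2*g) = √2*√g)
E(u) = 2*u/(-3 + 2*u) (E(u) = (u + u)/(u + (-3 + u)) = (2*u)/(-3 + 2*u) = 2*u/(-3 + 2*u))
E(6)*z(5, b(5)) + 46 = (2*6/(-3 + 2*6))*(√2*√5) + 46 = (2*6/(-3 + 12))*√10 + 46 = (2*6/9)*√10 + 46 = (2*6*(⅑))*√10 + 46 = 4*√10/3 + 46 = 46 + 4*√10/3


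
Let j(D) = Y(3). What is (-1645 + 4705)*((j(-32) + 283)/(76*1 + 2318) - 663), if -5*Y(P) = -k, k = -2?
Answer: -269779698/133 ≈ -2.0284e+6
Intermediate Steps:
Y(P) = -2/5 (Y(P) = -(-1)*(-2)/5 = -1/5*2 = -2/5)
j(D) = -2/5
(-1645 + 4705)*((j(-32) + 283)/(76*1 + 2318) - 663) = (-1645 + 4705)*((-2/5 + 283)/(76*1 + 2318) - 663) = 3060*(1413/(5*(76 + 2318)) - 663) = 3060*((1413/5)/2394 - 663) = 3060*((1413/5)*(1/2394) - 663) = 3060*(157/1330 - 663) = 3060*(-881633/1330) = -269779698/133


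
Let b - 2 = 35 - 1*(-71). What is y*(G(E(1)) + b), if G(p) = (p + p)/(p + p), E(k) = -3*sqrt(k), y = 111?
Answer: 12099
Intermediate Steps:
G(p) = 1 (G(p) = (2*p)/((2*p)) = (2*p)*(1/(2*p)) = 1)
b = 108 (b = 2 + (35 - 1*(-71)) = 2 + (35 + 71) = 2 + 106 = 108)
y*(G(E(1)) + b) = 111*(1 + 108) = 111*109 = 12099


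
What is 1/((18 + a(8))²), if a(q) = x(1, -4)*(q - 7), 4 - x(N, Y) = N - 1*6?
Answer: 1/729 ≈ 0.0013717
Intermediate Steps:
x(N, Y) = 10 - N (x(N, Y) = 4 - (N - 1*6) = 4 - (N - 6) = 4 - (-6 + N) = 4 + (6 - N) = 10 - N)
a(q) = -63 + 9*q (a(q) = (10 - 1*1)*(q - 7) = (10 - 1)*(-7 + q) = 9*(-7 + q) = -63 + 9*q)
1/((18 + a(8))²) = 1/((18 + (-63 + 9*8))²) = 1/((18 + (-63 + 72))²) = 1/((18 + 9)²) = 1/(27²) = 1/729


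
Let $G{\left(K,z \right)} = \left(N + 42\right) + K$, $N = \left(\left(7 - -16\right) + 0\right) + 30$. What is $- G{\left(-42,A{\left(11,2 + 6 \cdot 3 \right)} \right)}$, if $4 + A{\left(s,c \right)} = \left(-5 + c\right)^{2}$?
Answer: $-53$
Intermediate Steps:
$N = 53$ ($N = \left(\left(7 + 16\right) + 0\right) + 30 = \left(23 + 0\right) + 30 = 23 + 30 = 53$)
$A{\left(s,c \right)} = -4 + \left(-5 + c\right)^{2}$
$G{\left(K,z \right)} = 95 + K$ ($G{\left(K,z \right)} = \left(53 + 42\right) + K = 95 + K$)
$- G{\left(-42,A{\left(11,2 + 6 \cdot 3 \right)} \right)} = - (95 - 42) = \left(-1\right) 53 = -53$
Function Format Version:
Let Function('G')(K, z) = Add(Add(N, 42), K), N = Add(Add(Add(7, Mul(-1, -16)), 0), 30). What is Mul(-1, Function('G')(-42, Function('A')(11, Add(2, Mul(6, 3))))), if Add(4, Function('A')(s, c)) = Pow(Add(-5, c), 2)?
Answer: -53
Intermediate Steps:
N = 53 (N = Add(Add(Add(7, 16), 0), 30) = Add(Add(23, 0), 30) = Add(23, 30) = 53)
Function('A')(s, c) = Add(-4, Pow(Add(-5, c), 2))
Function('G')(K, z) = Add(95, K) (Function('G')(K, z) = Add(Add(53, 42), K) = Add(95, K))
Mul(-1, Function('G')(-42, Function('A')(11, Add(2, Mul(6, 3))))) = Mul(-1, Add(95, -42)) = Mul(-1, 53) = -53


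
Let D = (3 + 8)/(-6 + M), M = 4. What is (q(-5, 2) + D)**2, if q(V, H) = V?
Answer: 441/4 ≈ 110.25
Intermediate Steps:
D = -11/2 (D = (3 + 8)/(-6 + 4) = 11/(-2) = 11*(-1/2) = -11/2 ≈ -5.5000)
(q(-5, 2) + D)**2 = (-5 - 11/2)**2 = (-21/2)**2 = 441/4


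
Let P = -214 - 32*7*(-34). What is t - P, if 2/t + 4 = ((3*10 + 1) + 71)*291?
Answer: -109838277/14839 ≈ -7402.0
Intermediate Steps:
P = 7402 (P = -214 - 224*(-34) = -214 + 7616 = 7402)
t = 1/14839 (t = 2/(-4 + ((3*10 + 1) + 71)*291) = 2/(-4 + ((30 + 1) + 71)*291) = 2/(-4 + (31 + 71)*291) = 2/(-4 + 102*291) = 2/(-4 + 29682) = 2/29678 = 2*(1/29678) = 1/14839 ≈ 6.7390e-5)
t - P = 1/14839 - 1*7402 = 1/14839 - 7402 = -109838277/14839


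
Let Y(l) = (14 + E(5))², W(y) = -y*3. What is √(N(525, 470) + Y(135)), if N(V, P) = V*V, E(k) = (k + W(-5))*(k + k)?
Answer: √321421 ≈ 566.94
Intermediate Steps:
W(y) = -3*y
E(k) = 2*k*(15 + k) (E(k) = (k - 3*(-5))*(k + k) = (k + 15)*(2*k) = (15 + k)*(2*k) = 2*k*(15 + k))
N(V, P) = V²
Y(l) = 45796 (Y(l) = (14 + 2*5*(15 + 5))² = (14 + 2*5*20)² = (14 + 200)² = 214² = 45796)
√(N(525, 470) + Y(135)) = √(525² + 45796) = √(275625 + 45796) = √321421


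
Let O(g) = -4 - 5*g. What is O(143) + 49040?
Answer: 48321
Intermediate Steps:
O(143) + 49040 = (-4 - 5*143) + 49040 = (-4 - 715) + 49040 = -719 + 49040 = 48321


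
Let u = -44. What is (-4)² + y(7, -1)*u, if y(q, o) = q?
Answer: -292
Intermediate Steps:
(-4)² + y(7, -1)*u = (-4)² + 7*(-44) = 16 - 308 = -292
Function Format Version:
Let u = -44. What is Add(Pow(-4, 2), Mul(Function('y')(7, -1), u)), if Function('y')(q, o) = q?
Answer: -292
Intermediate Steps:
Add(Pow(-4, 2), Mul(Function('y')(7, -1), u)) = Add(Pow(-4, 2), Mul(7, -44)) = Add(16, -308) = -292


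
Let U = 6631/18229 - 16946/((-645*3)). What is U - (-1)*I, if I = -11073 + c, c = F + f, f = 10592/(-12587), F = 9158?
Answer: -846550743886802/443982698505 ≈ -1906.7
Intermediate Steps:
f = -10592/12587 (f = 10592*(-1/12587) = -10592/12587 ≈ -0.84150)
c = 115261154/12587 (c = 9158 - 10592/12587 = 115261154/12587 ≈ 9157.2)
U = 321739619/35273115 (U = 6631*(1/18229) - 16946/(-1935) = 6631/18229 - 16946*(-1/1935) = 6631/18229 + 16946/1935 = 321739619/35273115 ≈ 9.1214)
I = -24114697/12587 (I = -11073 + 115261154/12587 = -24114697/12587 ≈ -1915.8)
U - (-1)*I = 321739619/35273115 - (-1)*(-24114697)/12587 = 321739619/35273115 - 1*24114697/12587 = 321739619/35273115 - 24114697/12587 = -846550743886802/443982698505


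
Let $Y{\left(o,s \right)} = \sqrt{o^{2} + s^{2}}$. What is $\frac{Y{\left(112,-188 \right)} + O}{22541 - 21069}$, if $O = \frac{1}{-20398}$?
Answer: $- \frac{1}{30025856} + \frac{\sqrt{2993}}{368} \approx 0.14866$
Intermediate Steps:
$O = - \frac{1}{20398} \approx -4.9024 \cdot 10^{-5}$
$\frac{Y{\left(112,-188 \right)} + O}{22541 - 21069} = \frac{\sqrt{112^{2} + \left(-188\right)^{2}} - \frac{1}{20398}}{22541 - 21069} = \frac{\sqrt{12544 + 35344} - \frac{1}{20398}}{1472} = \left(\sqrt{47888} - \frac{1}{20398}\right) \frac{1}{1472} = \left(4 \sqrt{2993} - \frac{1}{20398}\right) \frac{1}{1472} = \left(- \frac{1}{20398} + 4 \sqrt{2993}\right) \frac{1}{1472} = - \frac{1}{30025856} + \frac{\sqrt{2993}}{368}$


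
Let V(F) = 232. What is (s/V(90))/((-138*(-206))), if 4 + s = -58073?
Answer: -19359/2198432 ≈ -0.0088058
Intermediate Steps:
s = -58077 (s = -4 - 58073 = -58077)
(s/V(90))/((-138*(-206))) = (-58077/232)/((-138*(-206))) = -58077*1/232/28428 = -58077/232*1/28428 = -19359/2198432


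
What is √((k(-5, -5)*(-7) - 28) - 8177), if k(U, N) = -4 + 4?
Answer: I*√8205 ≈ 90.581*I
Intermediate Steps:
k(U, N) = 0
√((k(-5, -5)*(-7) - 28) - 8177) = √((0*(-7) - 28) - 8177) = √((0 - 28) - 8177) = √(-28 - 8177) = √(-8205) = I*√8205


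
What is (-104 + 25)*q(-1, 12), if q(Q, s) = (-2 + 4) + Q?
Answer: -79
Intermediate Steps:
q(Q, s) = 2 + Q
(-104 + 25)*q(-1, 12) = (-104 + 25)*(2 - 1) = -79*1 = -79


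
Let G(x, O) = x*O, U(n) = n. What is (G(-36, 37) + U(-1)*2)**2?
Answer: 1779556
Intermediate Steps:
G(x, O) = O*x
(G(-36, 37) + U(-1)*2)**2 = (37*(-36) - 1*2)**2 = (-1332 - 2)**2 = (-1334)**2 = 1779556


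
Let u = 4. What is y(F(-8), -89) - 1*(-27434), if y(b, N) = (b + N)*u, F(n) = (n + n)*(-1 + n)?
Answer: 27654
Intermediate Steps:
F(n) = 2*n*(-1 + n) (F(n) = (2*n)*(-1 + n) = 2*n*(-1 + n))
y(b, N) = 4*N + 4*b (y(b, N) = (b + N)*4 = (N + b)*4 = 4*N + 4*b)
y(F(-8), -89) - 1*(-27434) = (4*(-89) + 4*(2*(-8)*(-1 - 8))) - 1*(-27434) = (-356 + 4*(2*(-8)*(-9))) + 27434 = (-356 + 4*144) + 27434 = (-356 + 576) + 27434 = 220 + 27434 = 27654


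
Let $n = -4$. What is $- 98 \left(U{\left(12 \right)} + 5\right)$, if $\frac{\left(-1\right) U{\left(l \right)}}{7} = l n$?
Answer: $-33418$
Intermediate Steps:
$U{\left(l \right)} = 28 l$ ($U{\left(l \right)} = - 7 l \left(-4\right) = - 7 \left(- 4 l\right) = 28 l$)
$- 98 \left(U{\left(12 \right)} + 5\right) = - 98 \left(28 \cdot 12 + 5\right) = - 98 \left(336 + 5\right) = \left(-98\right) 341 = -33418$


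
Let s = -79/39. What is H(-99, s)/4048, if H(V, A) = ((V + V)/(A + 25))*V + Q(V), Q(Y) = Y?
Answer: 30717/164864 ≈ 0.18632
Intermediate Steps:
s = -79/39 (s = -79*1/39 = -79/39 ≈ -2.0256)
H(V, A) = V + 2*V**2/(25 + A) (H(V, A) = ((V + V)/(A + 25))*V + V = ((2*V)/(25 + A))*V + V = (2*V/(25 + A))*V + V = 2*V**2/(25 + A) + V = V + 2*V**2/(25 + A))
H(-99, s)/4048 = -99*(25 - 79/39 + 2*(-99))/(25 - 79/39)/4048 = -99*(25 - 79/39 - 198)/896/39*(1/4048) = -99*39/896*(-6826/39)*(1/4048) = (337887/448)*(1/4048) = 30717/164864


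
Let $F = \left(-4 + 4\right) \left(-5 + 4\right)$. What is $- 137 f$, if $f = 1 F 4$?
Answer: $0$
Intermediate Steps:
$F = 0$ ($F = 0 \left(-1\right) = 0$)
$f = 0$ ($f = 1 \cdot 0 \cdot 4 = 0 \cdot 4 = 0$)
$- 137 f = \left(-137\right) 0 = 0$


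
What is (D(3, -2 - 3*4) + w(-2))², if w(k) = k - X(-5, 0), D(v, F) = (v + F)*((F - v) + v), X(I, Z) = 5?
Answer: 21609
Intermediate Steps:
D(v, F) = F*(F + v) (D(v, F) = (F + v)*F = F*(F + v))
w(k) = -5 + k (w(k) = k - 1*5 = k - 5 = -5 + k)
(D(3, -2 - 3*4) + w(-2))² = ((-2 - 3*4)*((-2 - 3*4) + 3) + (-5 - 2))² = ((-2 - 12)*((-2 - 12) + 3) - 7)² = (-14*(-14 + 3) - 7)² = (-14*(-11) - 7)² = (154 - 7)² = 147² = 21609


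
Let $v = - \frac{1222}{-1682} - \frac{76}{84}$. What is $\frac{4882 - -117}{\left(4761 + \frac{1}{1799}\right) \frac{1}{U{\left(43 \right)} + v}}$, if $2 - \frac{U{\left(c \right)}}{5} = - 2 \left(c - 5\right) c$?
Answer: $\frac{16862497260913}{982254360} \approx 17167.0$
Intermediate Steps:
$U{\left(c \right)} = 10 - 5 c \left(10 - 2 c\right)$ ($U{\left(c \right)} = 10 - 5 - 2 \left(c - 5\right) c = 10 - 5 - 2 \left(-5 + c\right) c = 10 - 5 \left(10 - 2 c\right) c = 10 - 5 c \left(10 - 2 c\right)$)
$v = - \frac{3148}{17661}$ ($v = \left(-1222\right) \left(- \frac{1}{1682}\right) - \frac{19}{21} = \frac{611}{841} - \frac{19}{21} = - \frac{3148}{17661} \approx -0.17825$)
$\frac{4882 - -117}{\left(4761 + \frac{1}{1799}\right) \frac{1}{U{\left(43 \right)} + v}} = \frac{4882 - -117}{\left(4761 + \frac{1}{1799}\right) \frac{1}{\left(10 - 2150 + 10 \cdot 43^{2}\right) - \frac{3148}{17661}}} = \frac{4882 + 117}{\left(4761 + \frac{1}{1799}\right) \frac{1}{\left(10 - 2150 + 10 \cdot 1849\right) - \frac{3148}{17661}}} = \frac{4999}{\frac{8565040}{1799} \frac{1}{\left(10 - 2150 + 18490\right) - \frac{3148}{17661}}} = \frac{4999}{\frac{8565040}{1799} \frac{1}{16350 - \frac{3148}{17661}}} = \frac{4999}{\frac{8565040}{1799} \frac{1}{\frac{288754202}{17661}}} = \frac{4999}{\frac{8565040}{1799} \cdot \frac{17661}{288754202}} = \frac{4999}{\frac{982254360}{3373174087}} = 4999 \cdot \frac{3373174087}{982254360} = \frac{16862497260913}{982254360}$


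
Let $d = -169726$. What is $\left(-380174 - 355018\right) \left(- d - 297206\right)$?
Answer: $93722276160$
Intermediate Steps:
$\left(-380174 - 355018\right) \left(- d - 297206\right) = \left(-380174 - 355018\right) \left(\left(-1\right) \left(-169726\right) - 297206\right) = - 735192 \left(169726 - 297206\right) = \left(-735192\right) \left(-127480\right) = 93722276160$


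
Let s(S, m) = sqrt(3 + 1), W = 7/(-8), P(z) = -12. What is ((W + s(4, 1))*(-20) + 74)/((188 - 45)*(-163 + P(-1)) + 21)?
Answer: -103/50008 ≈ -0.0020597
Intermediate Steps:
W = -7/8 (W = 7*(-1/8) = -7/8 ≈ -0.87500)
s(S, m) = 2 (s(S, m) = sqrt(4) = 2)
((W + s(4, 1))*(-20) + 74)/((188 - 45)*(-163 + P(-1)) + 21) = ((-7/8 + 2)*(-20) + 74)/((188 - 45)*(-163 - 12) + 21) = ((9/8)*(-20) + 74)/(143*(-175) + 21) = (-45/2 + 74)/(-25025 + 21) = (103/2)/(-25004) = (103/2)*(-1/25004) = -103/50008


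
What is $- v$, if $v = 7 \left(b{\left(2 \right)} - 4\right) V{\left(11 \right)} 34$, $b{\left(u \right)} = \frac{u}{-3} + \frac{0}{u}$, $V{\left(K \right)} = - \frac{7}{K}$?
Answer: $- \frac{23324}{33} \approx -706.79$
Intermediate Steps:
$b{\left(u \right)} = - \frac{u}{3}$ ($b{\left(u \right)} = u \left(- \frac{1}{3}\right) + 0 = - \frac{u}{3} + 0 = - \frac{u}{3}$)
$v = \frac{23324}{33}$ ($v = 7 \left(\left(- \frac{1}{3}\right) 2 - 4\right) \left(- \frac{7}{11}\right) 34 = 7 \left(- \frac{2}{3} - 4\right) \left(\left(-7\right) \frac{1}{11}\right) 34 = 7 \left(- \frac{14}{3}\right) \left(- \frac{7}{11}\right) 34 = \left(- \frac{98}{3}\right) \left(- \frac{7}{11}\right) 34 = \frac{686}{33} \cdot 34 = \frac{23324}{33} \approx 706.79$)
$- v = \left(-1\right) \frac{23324}{33} = - \frac{23324}{33}$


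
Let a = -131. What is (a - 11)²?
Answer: 20164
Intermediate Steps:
(a - 11)² = (-131 - 11)² = (-142)² = 20164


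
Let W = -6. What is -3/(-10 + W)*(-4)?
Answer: -¾ ≈ -0.75000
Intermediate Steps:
-3/(-10 + W)*(-4) = -3/(-10 - 6)*(-4) = -3/(-16)*(-4) = -3*(-1/16)*(-4) = (3/16)*(-4) = -¾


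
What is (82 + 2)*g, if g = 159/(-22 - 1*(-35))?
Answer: 13356/13 ≈ 1027.4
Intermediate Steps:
g = 159/13 (g = 159/(-22 + 35) = 159/13 ≈ 12.231)
(82 + 2)*g = (82 + 2)*(159/13) = 84*(159/13) = 13356/13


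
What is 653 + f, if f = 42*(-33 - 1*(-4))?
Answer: -565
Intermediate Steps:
f = -1218 (f = 42*(-33 + 4) = 42*(-29) = -1218)
653 + f = 653 - 1218 = -565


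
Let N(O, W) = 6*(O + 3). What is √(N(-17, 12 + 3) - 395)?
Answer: I*√479 ≈ 21.886*I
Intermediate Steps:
N(O, W) = 18 + 6*O (N(O, W) = 6*(3 + O) = 18 + 6*O)
√(N(-17, 12 + 3) - 395) = √((18 + 6*(-17)) - 395) = √((18 - 102) - 395) = √(-84 - 395) = √(-479) = I*√479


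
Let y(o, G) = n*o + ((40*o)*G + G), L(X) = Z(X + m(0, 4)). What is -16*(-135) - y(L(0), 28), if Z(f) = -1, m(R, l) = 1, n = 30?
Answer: 3282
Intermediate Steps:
L(X) = -1
y(o, G) = G + 30*o + 40*G*o (y(o, G) = 30*o + ((40*o)*G + G) = 30*o + (40*G*o + G) = 30*o + (G + 40*G*o) = G + 30*o + 40*G*o)
-16*(-135) - y(L(0), 28) = -16*(-135) - (28 + 30*(-1) + 40*28*(-1)) = 2160 - (28 - 30 - 1120) = 2160 - 1*(-1122) = 2160 + 1122 = 3282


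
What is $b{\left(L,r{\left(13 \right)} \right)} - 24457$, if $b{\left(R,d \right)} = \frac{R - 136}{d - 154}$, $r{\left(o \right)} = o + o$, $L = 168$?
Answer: $- \frac{97829}{4} \approx -24457.0$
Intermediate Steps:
$r{\left(o \right)} = 2 o$
$b{\left(R,d \right)} = \frac{-136 + R}{-154 + d}$
$b{\left(L,r{\left(13 \right)} \right)} - 24457 = \frac{-136 + 168}{-154 + 2 \cdot 13} - 24457 = \frac{1}{-154 + 26} \cdot 32 - 24457 = \frac{1}{-128} \cdot 32 - 24457 = \left(- \frac{1}{128}\right) 32 - 24457 = - \frac{1}{4} - 24457 = - \frac{97829}{4}$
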